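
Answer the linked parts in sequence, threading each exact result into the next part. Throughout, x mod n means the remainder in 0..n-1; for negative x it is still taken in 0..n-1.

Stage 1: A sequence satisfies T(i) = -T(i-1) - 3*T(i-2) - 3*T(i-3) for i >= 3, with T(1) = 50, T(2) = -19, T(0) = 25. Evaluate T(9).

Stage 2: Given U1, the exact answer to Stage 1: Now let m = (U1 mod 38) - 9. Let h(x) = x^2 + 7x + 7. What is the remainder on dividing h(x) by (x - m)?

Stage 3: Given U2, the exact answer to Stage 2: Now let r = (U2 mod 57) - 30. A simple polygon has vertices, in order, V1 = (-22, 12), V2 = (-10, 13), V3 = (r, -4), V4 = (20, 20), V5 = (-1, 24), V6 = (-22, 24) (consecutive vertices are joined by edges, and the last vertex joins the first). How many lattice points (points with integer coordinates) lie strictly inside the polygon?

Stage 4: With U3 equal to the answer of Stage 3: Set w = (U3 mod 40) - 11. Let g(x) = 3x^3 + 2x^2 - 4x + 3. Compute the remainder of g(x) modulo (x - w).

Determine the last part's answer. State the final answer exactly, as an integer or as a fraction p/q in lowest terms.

Stage 1: T(3) = -1*(-19) - 3*(50) - 3*(25) = -206; iterating: T(3)=-206, T(4)=113, T(5)=562, T(6)=-283, T(7)=-1742, T(8)=905, T(9)=5170; answer 5170
Stage 2: U1 = 5170; m = -7; remainder = value at the root: 1*(-7)^2 + 7*(-7)^1 + 7 = (49) + (-49) + (7) = 7; answer 7
Stage 3: U2 = 7; r = -23; cross terms: (-22*13 - -10*12)=-166, (-10*-4 - -23*13)=339, (-23*20 - 20*-4)=-380, (20*24 - -1*20)=500, (-1*24 - -22*24)=504, (-22*12 - -22*24)=264; twice the area = |1061| = 1061; area = 1061/2; boundary points = 1 + 1 + 1 + 1 + 21 + 12 = 37; strictly interior points = area - boundary/2 + 1 = 513; answer 513
Stage 4: U3 = 513; w = 22; remainder = value at the root: 3*(22)^3 + 2*(22)^2 - 4*(22)^1 + 3 = (31944) + (968) + (-88) + (3) = 32827; answer 32827

32827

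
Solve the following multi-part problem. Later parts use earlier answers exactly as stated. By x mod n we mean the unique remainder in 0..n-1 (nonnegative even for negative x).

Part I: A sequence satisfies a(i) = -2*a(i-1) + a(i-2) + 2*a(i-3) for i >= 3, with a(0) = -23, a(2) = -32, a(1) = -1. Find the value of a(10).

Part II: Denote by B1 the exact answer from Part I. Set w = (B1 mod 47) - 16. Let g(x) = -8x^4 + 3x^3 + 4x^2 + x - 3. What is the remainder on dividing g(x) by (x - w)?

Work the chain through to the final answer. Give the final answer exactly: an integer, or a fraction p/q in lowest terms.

-10881

Part I: a(3) = -2*(-32) + 1*(-1) + 2*(-23) = 17; iterating: a(3)=17, a(4)=-68, a(5)=89, a(6)=-212, a(7)=377, a(8)=-788, a(9)=1529, a(10)=-3092; answer -3092
Part II: B1 = -3092; w = -6; remainder = value at the root: -8*(-6)^4 + 3*(-6)^3 + 4*(-6)^2 + 1*(-6)^1 - 3 = (-10368) + (-648) + (144) + (-6) + (-3) = -10881; answer -10881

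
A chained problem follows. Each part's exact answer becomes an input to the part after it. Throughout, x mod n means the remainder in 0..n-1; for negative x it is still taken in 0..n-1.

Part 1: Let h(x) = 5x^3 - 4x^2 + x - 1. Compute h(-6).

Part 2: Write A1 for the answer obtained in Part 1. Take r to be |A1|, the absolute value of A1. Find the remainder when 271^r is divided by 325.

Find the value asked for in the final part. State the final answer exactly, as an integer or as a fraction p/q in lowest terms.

Part 1: 5*(-6)^3 - 4*(-6)^2 + 1*(-6)^1 - 1 = (-1080) + (-144) + (-6) + (-1) = -1231; answer -1231
Part 2: A1 = -1231; r = 1231; squarings mod 325: 271^1=271, 271^2=316, 271^4=81, 271^8=61, 271^16=146, 271^32=191, 271^64=81, 271^128=61, 271^256=146, 271^512=191, 271^1024=81; 271^1231 = 271^1 * 271^2 * 271^4 * 271^8 * 271^64 * 271^128 * 271^1024 = 171 (mod 325); answer 171

171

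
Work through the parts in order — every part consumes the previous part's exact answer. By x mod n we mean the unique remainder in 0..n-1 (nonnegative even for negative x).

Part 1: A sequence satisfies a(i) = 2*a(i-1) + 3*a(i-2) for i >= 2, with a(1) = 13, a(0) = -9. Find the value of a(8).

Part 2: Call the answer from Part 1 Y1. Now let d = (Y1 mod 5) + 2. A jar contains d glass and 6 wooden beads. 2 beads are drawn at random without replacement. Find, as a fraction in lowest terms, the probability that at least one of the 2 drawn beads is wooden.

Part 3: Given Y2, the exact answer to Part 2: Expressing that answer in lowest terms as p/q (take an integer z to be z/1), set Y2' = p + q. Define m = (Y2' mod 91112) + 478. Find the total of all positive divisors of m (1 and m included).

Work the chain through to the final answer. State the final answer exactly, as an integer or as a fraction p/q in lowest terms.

Part 1: a(2) = 2*(13) + 3*(-9) = -1; iterating: a(2)=-1, a(3)=37, a(4)=71, a(5)=253, a(6)=719, a(7)=2197, a(8)=6551; answer 6551
Part 2: Y1 = 6551; d = 3; total draws C(9,2) = 36; complement C(3,2) = 3; favorable 36 - 3 = 33; P = 11/12; answer 11/12
Part 3: Y2 = 11/12; threaded value p + q = 23; m = 501; 501 = 3 * 167; sigma = (1 + 3) * (1 + 167) = 4 * 168 = 672; answer 672

672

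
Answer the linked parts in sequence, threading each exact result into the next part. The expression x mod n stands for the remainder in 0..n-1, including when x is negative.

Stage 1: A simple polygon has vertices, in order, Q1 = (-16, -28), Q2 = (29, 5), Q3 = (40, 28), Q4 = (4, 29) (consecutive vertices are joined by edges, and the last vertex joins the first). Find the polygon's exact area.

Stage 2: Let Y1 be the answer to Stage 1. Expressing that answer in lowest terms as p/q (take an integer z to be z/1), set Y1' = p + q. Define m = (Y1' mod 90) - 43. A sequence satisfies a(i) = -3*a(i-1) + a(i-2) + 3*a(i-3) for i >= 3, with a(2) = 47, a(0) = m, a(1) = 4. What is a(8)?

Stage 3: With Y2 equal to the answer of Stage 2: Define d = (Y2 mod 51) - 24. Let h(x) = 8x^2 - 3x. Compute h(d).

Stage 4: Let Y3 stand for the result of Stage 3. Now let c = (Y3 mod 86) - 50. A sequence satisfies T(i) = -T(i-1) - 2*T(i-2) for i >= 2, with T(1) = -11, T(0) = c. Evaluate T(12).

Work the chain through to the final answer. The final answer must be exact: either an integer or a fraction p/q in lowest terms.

Stage 1: cross terms: (-16*5 - 29*-28)=732, (29*28 - 40*5)=612, (40*29 - 4*28)=1048, (4*-28 - -16*29)=352; twice the area = |2744| = 2744; area = 1372; answer 1372
Stage 2: Y1 = 1372; threaded value p + q = 1373; m = -20; a(3) = -3*(47) + 1*(4) + 3*(-20) = -197; iterating: a(3)=-197, a(4)=650, a(5)=-2006, a(6)=6077, a(7)=-18287, a(8)=54920; answer 54920
Stage 3: Y2 = 54920; d = 20; 8*(20)^2 - 3*(20)^1 = (3200) + (-60) = 3140; answer 3140
Stage 4: Y3 = 3140; c = -6; T(2) = -1*(-11) - 2*(-6) = 23; iterating: T(2)=23, T(3)=-1, T(4)=-45, T(5)=47, T(6)=43, T(7)=-137, T(8)=51, T(9)=223, T(10)=-325, T(11)=-121, T(12)=771; answer 771

771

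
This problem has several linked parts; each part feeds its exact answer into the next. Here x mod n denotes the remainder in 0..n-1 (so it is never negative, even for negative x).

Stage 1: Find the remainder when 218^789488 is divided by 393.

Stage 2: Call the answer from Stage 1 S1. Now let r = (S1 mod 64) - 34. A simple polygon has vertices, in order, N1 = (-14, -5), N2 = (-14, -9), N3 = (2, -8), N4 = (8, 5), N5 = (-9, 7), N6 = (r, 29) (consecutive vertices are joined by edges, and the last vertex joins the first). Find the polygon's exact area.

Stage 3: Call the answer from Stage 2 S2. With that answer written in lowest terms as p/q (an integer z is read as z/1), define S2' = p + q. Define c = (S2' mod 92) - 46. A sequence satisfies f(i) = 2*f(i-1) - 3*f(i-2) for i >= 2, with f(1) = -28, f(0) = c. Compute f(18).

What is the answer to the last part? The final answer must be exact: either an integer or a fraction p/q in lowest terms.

-174542

Stage 1: squarings mod 393: 218^1=218, 218^2=364, 218^4=55, 218^8=274, 218^16=13, 218^32=169, 218^64=265, 218^128=271, 218^256=343, 218^512=142, 218^1024=121, 218^2048=100, 218^4096=175, 218^8192=364, 218^16384=55, 218^32768=274, 218^65536=13, 218^131072=169, 218^262144=265, 218^524288=271; 218^789488 = 218^16 * 218^32 * 218^64 * 218^128 * 218^256 * 218^512 * 218^2048 * 218^262144 * 218^524288 = 271 (mod 393); answer 271
Stage 2: S1 = 271; r = -19; cross terms: (-14*-9 - -14*-5)=56, (-14*-8 - 2*-9)=130, (2*5 - 8*-8)=74, (8*7 - -9*5)=101, (-9*29 - -19*7)=-128, (-19*-5 - -14*29)=501; twice the area = |734| = 734; area = 367; answer 367
Stage 3: S2 = 367; threaded value p + q = 368; c = -46; f(2) = 2*(-28) - 3*(-46) = 82; iterating: f(2)=82, f(3)=248, f(4)=250, f(5)=-244, f(6)=-1238, f(7)=-1744, f(8)=226, f(9)=5684, f(10)=10690, f(11)=4328, f(12)=-23414, f(13)=-59812, f(14)=-49382, f(15)=80672, f(16)=309490, f(17)=376964, f(18)=-174542; answer -174542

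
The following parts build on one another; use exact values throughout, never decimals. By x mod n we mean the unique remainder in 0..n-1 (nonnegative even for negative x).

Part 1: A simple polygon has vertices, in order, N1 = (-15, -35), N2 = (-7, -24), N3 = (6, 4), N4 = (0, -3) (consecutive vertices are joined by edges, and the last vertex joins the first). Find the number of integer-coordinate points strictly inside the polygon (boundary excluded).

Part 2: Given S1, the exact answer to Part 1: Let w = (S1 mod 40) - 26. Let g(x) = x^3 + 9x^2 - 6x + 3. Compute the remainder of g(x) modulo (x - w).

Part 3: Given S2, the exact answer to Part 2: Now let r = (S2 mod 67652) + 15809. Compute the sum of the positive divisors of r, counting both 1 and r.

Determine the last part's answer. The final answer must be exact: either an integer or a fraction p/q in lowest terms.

136752

Part 1: cross terms: (-15*-24 - -7*-35)=115, (-7*4 - 6*-24)=116, (6*-3 - 0*4)=-18, (0*-35 - -15*-3)=-45; twice the area = |168| = 168; area = 84; boundary points = 1 + 1 + 1 + 1 = 4; strictly interior points = area - boundary/2 + 1 = 83; answer 83
Part 2: S1 = 83; w = -23; remainder = value at the root: 1*(-23)^3 + 9*(-23)^2 - 6*(-23)^1 + 3 = (-12167) + (4761) + (138) + (3) = -7265; answer -7265
Part 3: S2 = -7265; r = 76196; 76196 = 2^2 * 43 * 443; sigma = (1 + 2 + 4) * (1 + 43) * (1 + 443) = 7 * 44 * 444 = 136752; answer 136752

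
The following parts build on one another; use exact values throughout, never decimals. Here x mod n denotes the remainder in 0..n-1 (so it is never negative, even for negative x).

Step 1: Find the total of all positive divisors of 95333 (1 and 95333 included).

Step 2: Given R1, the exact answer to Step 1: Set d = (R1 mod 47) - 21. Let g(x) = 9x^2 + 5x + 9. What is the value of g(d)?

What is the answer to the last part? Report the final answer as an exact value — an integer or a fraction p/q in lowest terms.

415

Step 1: 95333 = 7 * 13619; sigma = (1 + 7) * (1 + 13619) = 8 * 13620 = 108960; answer 108960
Step 2: R1 = 108960; d = -7; 9*(-7)^2 + 5*(-7)^1 + 9 = (441) + (-35) + (9) = 415; answer 415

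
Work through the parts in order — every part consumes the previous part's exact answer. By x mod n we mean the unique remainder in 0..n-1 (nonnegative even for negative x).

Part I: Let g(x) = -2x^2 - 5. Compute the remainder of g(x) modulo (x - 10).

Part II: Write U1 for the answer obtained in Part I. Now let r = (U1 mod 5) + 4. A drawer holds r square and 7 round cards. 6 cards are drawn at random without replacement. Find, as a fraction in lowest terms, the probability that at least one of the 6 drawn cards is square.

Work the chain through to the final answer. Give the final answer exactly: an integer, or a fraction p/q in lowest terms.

Part I: remainder = value at the root: -2*(10)^2 - 5 = (-200) + (-5) = -205; answer -205
Part II: U1 = -205; r = 4; total draws C(11,6) = 462; complement C(7,6) = 7; favorable 462 - 7 = 455; P = 65/66; answer 65/66

65/66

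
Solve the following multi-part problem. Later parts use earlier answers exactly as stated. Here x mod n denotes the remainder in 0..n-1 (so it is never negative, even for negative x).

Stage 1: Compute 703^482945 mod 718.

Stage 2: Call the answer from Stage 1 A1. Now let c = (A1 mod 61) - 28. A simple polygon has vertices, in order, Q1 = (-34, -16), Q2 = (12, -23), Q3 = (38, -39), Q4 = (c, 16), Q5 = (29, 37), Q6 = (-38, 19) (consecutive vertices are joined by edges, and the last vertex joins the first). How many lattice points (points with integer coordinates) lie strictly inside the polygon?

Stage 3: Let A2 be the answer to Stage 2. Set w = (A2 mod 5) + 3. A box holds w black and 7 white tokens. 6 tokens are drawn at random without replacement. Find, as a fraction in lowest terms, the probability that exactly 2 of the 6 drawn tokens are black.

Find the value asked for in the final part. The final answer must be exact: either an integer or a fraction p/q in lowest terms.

25/66

Stage 1: squarings mod 718: 703^1=703, 703^2=225, 703^4=365, 703^8=395, 703^16=219, 703^32=573, 703^64=203, 703^128=283, 703^256=391, 703^512=665, 703^1024=655, 703^2048=379, 703^4096=41, 703^8192=245, 703^16384=431, 703^32768=517, 703^65536=193, 703^131072=631, 703^262144=389; 703^482945 = 703^1 * 703^128 * 703^512 * 703^1024 * 703^2048 * 703^4096 * 703^16384 * 703^65536 * 703^131072 * 703^262144 = 215 (mod 718); answer 215
Stage 2: A1 = 215; c = 4; cross terms: (-34*-23 - 12*-16)=974, (12*-39 - 38*-23)=406, (38*16 - 4*-39)=764, (4*37 - 29*16)=-316, (29*19 - -38*37)=1957, (-38*-16 - -34*19)=1254; twice the area = |5039| = 5039; area = 5039/2; boundary points = 1 + 2 + 1 + 1 + 1 + 1 = 7; strictly interior points = area - boundary/2 + 1 = 2517; answer 2517
Stage 3: A2 = 2517; w = 5; total draws C(12,6) = 924; favorable C(5,2)*C(7,4) = 350; P = 25/66; answer 25/66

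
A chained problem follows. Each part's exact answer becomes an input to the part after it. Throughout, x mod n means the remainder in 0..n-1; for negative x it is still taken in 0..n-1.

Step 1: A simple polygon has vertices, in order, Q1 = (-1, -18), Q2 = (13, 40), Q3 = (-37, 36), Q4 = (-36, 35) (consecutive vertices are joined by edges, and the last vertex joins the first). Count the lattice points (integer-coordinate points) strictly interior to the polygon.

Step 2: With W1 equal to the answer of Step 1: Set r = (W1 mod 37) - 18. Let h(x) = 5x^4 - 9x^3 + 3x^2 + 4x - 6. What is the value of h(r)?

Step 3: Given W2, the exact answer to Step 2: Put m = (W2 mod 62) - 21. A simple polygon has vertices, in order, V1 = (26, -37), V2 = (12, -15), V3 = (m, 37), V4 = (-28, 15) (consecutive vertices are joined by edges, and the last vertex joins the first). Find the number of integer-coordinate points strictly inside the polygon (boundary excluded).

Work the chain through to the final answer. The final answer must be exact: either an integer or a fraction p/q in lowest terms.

1206

Step 1: cross terms: (-1*40 - 13*-18)=194, (13*36 - -37*40)=1948, (-37*35 - -36*36)=1, (-36*-18 - -1*35)=683; twice the area = |2826| = 2826; area = 1413; boundary points = 2 + 2 + 1 + 1 = 6; strictly interior points = area - boundary/2 + 1 = 1411; answer 1411
Step 2: W1 = 1411; r = -13; 5*(-13)^4 - 9*(-13)^3 + 3*(-13)^2 + 4*(-13)^1 - 6 = (142805) + (19773) + (507) + (-52) + (-6) = 163027; answer 163027
Step 3: W2 = 163027; m = 8; cross terms: (26*-15 - 12*-37)=54, (12*37 - 8*-15)=564, (8*15 - -28*37)=1156, (-28*-37 - 26*15)=646; twice the area = |2420| = 2420; area = 1210; boundary points = 2 + 4 + 2 + 2 = 10; strictly interior points = area - boundary/2 + 1 = 1206; answer 1206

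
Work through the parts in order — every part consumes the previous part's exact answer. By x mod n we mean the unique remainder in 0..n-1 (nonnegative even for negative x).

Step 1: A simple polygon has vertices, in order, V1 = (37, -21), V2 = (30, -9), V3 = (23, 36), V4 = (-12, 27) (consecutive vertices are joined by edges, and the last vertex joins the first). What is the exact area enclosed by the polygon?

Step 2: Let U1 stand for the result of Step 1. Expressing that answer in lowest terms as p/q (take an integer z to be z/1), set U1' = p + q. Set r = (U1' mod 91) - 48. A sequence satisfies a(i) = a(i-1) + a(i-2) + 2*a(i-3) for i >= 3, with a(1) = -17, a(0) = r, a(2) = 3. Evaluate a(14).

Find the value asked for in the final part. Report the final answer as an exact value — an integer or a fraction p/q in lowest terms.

-60837

Step 1: cross terms: (37*-9 - 30*-21)=297, (30*36 - 23*-9)=1287, (23*27 - -12*36)=1053, (-12*-21 - 37*27)=-747; twice the area = |1890| = 1890; area = 945; answer 945
Step 2: U1 = 945; threaded value p + q = 946; r = -12; a(3) = 1*(3) + 1*(-17) + 2*(-12) = -38; iterating: a(3)=-38, a(4)=-69, a(5)=-101, a(6)=-246, a(7)=-485, a(8)=-933, a(9)=-1910, a(10)=-3813, a(11)=-7589, a(12)=-15222, a(13)=-30437, a(14)=-60837; answer -60837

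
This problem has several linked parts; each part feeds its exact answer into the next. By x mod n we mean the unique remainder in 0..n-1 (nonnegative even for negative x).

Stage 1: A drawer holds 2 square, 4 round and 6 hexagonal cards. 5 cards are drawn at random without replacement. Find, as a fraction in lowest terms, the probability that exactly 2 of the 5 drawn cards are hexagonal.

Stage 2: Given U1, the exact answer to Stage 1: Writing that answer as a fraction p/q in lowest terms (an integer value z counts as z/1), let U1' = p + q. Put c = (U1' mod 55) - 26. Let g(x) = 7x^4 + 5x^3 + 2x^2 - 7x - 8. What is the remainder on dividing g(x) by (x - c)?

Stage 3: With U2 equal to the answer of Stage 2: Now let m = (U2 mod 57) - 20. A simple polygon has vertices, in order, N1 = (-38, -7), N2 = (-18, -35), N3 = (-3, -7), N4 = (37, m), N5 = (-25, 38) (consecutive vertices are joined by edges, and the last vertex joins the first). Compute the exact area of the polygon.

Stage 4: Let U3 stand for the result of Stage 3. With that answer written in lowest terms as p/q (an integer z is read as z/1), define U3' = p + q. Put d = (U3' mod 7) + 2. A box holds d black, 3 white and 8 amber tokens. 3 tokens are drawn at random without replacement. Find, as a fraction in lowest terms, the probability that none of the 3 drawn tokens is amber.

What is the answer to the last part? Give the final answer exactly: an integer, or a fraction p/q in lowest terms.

5/91

Stage 1: total draws C(12,5) = 792; favorable C(6,2)*C(6,3) = 300; P = 25/66; answer 25/66
Stage 2: U1 = 25/66; threaded value p + q = 91; c = 10; remainder = value at the root: 7*(10)^4 + 5*(10)^3 + 2*(10)^2 - 7*(10)^1 - 8 = (70000) + (5000) + (200) + (-70) + (-8) = 75122; answer 75122
Stage 3: U2 = 75122; m = 33; cross terms: (-38*-35 - -18*-7)=1204, (-18*-7 - -3*-35)=21, (-3*33 - 37*-7)=160, (37*38 - -25*33)=2231, (-25*-7 - -38*38)=1619; twice the area = |5235| = 5235; area = 5235/2; answer 5235/2
Stage 4: U3 = 5235/2; threaded value p + q = 5237; d = 3; total draws C(14,3) = 364; favorable C(6,3) = 20; P = 5/91; answer 5/91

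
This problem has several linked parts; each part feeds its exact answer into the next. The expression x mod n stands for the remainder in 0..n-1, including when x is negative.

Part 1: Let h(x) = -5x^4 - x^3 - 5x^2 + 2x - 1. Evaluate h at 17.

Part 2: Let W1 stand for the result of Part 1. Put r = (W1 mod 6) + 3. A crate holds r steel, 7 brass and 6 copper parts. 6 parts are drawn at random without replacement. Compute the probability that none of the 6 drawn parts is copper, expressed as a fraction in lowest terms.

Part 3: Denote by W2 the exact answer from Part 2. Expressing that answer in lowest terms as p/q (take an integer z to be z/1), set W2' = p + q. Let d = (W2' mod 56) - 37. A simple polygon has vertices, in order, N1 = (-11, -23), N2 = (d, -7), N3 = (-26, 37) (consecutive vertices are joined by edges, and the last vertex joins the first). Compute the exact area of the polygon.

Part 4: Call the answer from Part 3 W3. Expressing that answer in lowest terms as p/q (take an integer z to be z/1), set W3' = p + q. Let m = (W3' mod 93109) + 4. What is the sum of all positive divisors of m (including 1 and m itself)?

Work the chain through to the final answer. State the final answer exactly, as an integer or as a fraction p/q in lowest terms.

Part 1: -5*(17)^4 - 1*(17)^3 - 5*(17)^2 + 2*(17)^1 - 1 = (-417605) + (-4913) + (-1445) + (34) + (-1) = -423930; answer -423930
Part 2: W1 = -423930; r = 3; total draws C(16,6) = 8008; favorable C(10,6) = 210; P = 15/572; answer 15/572
Part 3: W2 = 15/572; threaded value p + q = 587; d = -10; cross terms: (-11*-7 - -10*-23)=-153, (-10*37 - -26*-7)=-552, (-26*-23 - -11*37)=1005; twice the area = |300| = 300; area = 150; answer 150
Part 4: W3 = 150; threaded value p + q = 151; m = 155; 155 = 5 * 31; sigma = (1 + 5) * (1 + 31) = 6 * 32 = 192; answer 192

192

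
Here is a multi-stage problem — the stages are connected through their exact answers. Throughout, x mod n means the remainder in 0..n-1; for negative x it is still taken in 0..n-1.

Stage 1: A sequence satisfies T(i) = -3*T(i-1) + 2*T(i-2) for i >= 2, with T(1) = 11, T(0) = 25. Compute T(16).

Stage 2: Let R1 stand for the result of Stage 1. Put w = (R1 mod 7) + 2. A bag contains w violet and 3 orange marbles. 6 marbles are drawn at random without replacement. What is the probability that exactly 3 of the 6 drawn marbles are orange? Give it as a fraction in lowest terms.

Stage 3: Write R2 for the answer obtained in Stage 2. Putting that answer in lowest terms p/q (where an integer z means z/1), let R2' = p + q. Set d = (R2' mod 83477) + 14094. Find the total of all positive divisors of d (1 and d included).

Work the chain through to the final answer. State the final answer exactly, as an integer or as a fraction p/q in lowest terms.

Stage 1: T(2) = -3*(11) + 2*(25) = 17; iterating: T(2)=17, T(3)=-29, T(4)=121, T(5)=-421, T(6)=1505, T(7)=-5357, T(8)=19081, T(9)=-67957, T(10)=242033, T(11)=-862013, T(12)=3070105, T(13)=-10934341, T(14)=38943233, T(15)=-138698381, T(16)=493981609; answer 493981609
Stage 2: R1 = 493981609; w = 4; total draws C(7,6) = 7; favorable C(3,3)*C(4,3) = 4; P = 4/7; answer 4/7
Stage 3: R2 = 4/7; threaded value p + q = 11; d = 14105; 14105 = 5 * 7 * 13 * 31; sigma = (1 + 5) * (1 + 7) * (1 + 13) * (1 + 31) = 6 * 8 * 14 * 32 = 21504; answer 21504

21504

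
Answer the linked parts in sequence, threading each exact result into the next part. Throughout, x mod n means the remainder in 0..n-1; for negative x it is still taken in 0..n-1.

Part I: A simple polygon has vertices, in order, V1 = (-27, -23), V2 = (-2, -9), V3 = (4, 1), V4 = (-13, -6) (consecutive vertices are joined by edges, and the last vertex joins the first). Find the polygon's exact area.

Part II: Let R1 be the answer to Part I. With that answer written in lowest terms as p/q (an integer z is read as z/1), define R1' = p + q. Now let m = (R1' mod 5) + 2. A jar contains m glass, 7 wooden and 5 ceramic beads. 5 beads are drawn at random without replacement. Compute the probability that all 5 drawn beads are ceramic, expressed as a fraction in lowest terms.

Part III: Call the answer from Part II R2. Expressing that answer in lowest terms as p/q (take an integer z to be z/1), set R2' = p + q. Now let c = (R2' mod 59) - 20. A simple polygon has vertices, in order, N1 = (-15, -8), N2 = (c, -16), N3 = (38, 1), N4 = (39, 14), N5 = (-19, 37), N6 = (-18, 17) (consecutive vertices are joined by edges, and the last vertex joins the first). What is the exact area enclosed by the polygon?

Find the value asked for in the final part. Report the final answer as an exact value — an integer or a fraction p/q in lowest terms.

Part I: cross terms: (-27*-9 - -2*-23)=197, (-2*1 - 4*-9)=34, (4*-6 - -13*1)=-11, (-13*-23 - -27*-6)=137; twice the area = |357| = 357; area = 357/2; answer 357/2
Part II: R1 = 357/2; threaded value p + q = 359; m = 6; total draws C(18,5) = 8568; favorable C(5,5) = 1; P = 1/8568; answer 1/8568
Part III: R2 = 1/8568; threaded value p + q = 8569; c = -6; cross terms: (-15*-16 - -6*-8)=192, (-6*1 - 38*-16)=602, (38*14 - 39*1)=493, (39*37 - -19*14)=1709, (-19*17 - -18*37)=343, (-18*-8 - -15*17)=399; twice the area = |3738| = 3738; area = 1869; answer 1869

1869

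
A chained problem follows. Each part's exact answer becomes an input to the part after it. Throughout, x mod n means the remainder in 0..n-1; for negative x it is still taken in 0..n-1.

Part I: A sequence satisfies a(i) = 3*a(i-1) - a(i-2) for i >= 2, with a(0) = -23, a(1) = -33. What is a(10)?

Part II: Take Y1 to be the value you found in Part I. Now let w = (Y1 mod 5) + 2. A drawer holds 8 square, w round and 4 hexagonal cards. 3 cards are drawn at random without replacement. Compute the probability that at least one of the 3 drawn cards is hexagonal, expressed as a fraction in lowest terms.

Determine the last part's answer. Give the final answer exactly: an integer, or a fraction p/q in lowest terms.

Part I: a(2) = 3*(-33) - 1*(-23) = -76; iterating: a(2)=-76, a(3)=-195, a(4)=-509, a(5)=-1332, a(6)=-3487, a(7)=-9129, a(8)=-23900, a(9)=-62571, a(10)=-163813; answer -163813
Part II: Y1 = -163813; w = 4; total draws C(16,3) = 560; complement C(12,3) = 220; favorable 560 - 220 = 340; P = 17/28; answer 17/28

17/28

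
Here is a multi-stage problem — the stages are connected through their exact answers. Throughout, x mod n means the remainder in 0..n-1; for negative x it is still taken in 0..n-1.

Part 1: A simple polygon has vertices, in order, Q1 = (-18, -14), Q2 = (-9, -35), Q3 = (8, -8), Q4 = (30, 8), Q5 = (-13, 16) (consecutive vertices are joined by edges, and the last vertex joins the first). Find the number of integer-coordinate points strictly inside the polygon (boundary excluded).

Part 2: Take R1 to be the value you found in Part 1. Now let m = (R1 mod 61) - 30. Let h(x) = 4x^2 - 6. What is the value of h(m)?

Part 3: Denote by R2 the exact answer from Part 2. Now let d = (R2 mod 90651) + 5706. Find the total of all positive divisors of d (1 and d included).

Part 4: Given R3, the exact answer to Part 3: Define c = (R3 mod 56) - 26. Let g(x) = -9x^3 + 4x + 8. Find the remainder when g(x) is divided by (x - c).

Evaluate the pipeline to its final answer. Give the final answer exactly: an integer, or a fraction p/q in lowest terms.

Part 1: cross terms: (-18*-35 - -9*-14)=504, (-9*-8 - 8*-35)=352, (8*8 - 30*-8)=304, (30*16 - -13*8)=584, (-13*-14 - -18*16)=470; twice the area = |2214| = 2214; area = 1107; boundary points = 3 + 1 + 2 + 1 + 5 = 12; strictly interior points = area - boundary/2 + 1 = 1102; answer 1102
Part 2: R1 = 1102; m = -26; 4*(-26)^2 - 6 = (2704) + (-6) = 2698; answer 2698
Part 3: R2 = 2698; d = 8404; 8404 = 2^2 * 11 * 191; sigma = (1 + 2 + 4) * (1 + 11) * (1 + 191) = 7 * 12 * 192 = 16128; answer 16128
Part 4: R3 = 16128; c = -26; remainder = value at the root: -9*(-26)^3 + 4*(-26)^1 + 8 = (158184) + (-104) + (8) = 158088; answer 158088

158088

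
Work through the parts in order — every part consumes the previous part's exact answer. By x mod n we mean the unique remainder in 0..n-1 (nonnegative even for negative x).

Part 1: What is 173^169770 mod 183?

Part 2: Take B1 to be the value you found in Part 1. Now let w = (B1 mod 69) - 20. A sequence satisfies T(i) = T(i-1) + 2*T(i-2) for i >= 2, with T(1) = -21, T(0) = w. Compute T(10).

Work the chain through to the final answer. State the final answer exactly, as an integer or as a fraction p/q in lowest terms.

Part 1: squarings mod 183: 173^1=173, 173^2=100, 173^4=118, 173^8=16, 173^16=73, 173^32=22, 173^64=118, 173^128=16, 173^256=73, 173^512=22, 173^1024=118, 173^2048=16, 173^4096=73, 173^8192=22, 173^16384=118, 173^32768=16, 173^65536=73, 173^131072=22; 173^169770 = 173^2 * 173^8 * 173^32 * 173^256 * 173^512 * 173^1024 * 173^4096 * 173^32768 * 173^131072 = 121 (mod 183); answer 121
Part 2: B1 = 121; w = 32; T(2) = 1*(-21) + 2*(32) = 43; iterating: T(2)=43, T(3)=1, T(4)=87, T(5)=89, T(6)=263, T(7)=441, T(8)=967, T(9)=1849, T(10)=3783; answer 3783

3783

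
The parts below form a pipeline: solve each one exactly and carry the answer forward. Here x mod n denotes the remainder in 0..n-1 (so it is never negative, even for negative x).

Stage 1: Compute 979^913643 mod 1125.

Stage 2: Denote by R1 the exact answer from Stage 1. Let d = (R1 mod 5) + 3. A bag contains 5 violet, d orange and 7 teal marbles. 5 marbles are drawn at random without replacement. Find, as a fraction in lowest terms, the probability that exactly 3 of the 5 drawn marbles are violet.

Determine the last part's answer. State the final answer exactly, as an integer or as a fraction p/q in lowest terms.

Stage 1: squarings mod 1125: 979^1=979, 979^2=1066, 979^4=106, 979^8=1111, 979^16=196, 979^32=166, 979^64=556, 979^128=886, 979^256=871, 979^512=391, 979^1024=1006, 979^2048=661, 979^4096=421, 979^8192=616, 979^16384=331, 979^32768=436, 979^65536=1096, 979^131072=841, 979^262144=781, 979^524288=211; 979^913643 = 979^1 * 979^2 * 979^8 * 979^32 * 979^64 * 979^128 * 979^4096 * 979^8192 * 979^16384 * 979^32768 * 979^65536 * 979^262144 * 979^524288 = 814 (mod 1125); answer 814
Stage 2: R1 = 814; d = 7; total draws C(19,5) = 11628; favorable C(5,3)*C(14,2) = 910; P = 455/5814; answer 455/5814

455/5814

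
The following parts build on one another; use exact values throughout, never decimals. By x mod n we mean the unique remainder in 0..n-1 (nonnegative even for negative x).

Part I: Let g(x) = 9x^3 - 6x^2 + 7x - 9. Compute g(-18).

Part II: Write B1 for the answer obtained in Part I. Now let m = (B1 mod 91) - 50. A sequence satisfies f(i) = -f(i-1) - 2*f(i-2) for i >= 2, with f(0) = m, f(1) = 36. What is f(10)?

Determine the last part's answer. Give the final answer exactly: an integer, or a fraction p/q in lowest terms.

-182

Part I: 9*(-18)^3 - 6*(-18)^2 + 7*(-18)^1 - 9 = (-52488) + (-1944) + (-126) + (-9) = -54567; answer -54567
Part II: B1 = -54567; m = -17; f(2) = -1*(36) - 2*(-17) = -2; iterating: f(2)=-2, f(3)=-70, f(4)=74, f(5)=66, f(6)=-214, f(7)=82, f(8)=346, f(9)=-510, f(10)=-182; answer -182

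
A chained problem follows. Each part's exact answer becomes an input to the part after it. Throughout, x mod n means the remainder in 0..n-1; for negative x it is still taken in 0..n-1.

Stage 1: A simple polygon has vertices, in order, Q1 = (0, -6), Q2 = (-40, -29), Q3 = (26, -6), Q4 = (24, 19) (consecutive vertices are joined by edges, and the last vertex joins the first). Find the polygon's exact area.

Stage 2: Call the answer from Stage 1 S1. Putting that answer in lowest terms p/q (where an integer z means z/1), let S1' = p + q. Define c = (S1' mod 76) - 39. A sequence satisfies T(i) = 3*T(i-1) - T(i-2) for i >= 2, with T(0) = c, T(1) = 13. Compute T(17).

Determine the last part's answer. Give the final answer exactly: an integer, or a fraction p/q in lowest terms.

122060329

Stage 1: cross terms: (0*-29 - -40*-6)=-240, (-40*-6 - 26*-29)=994, (26*19 - 24*-6)=638, (24*-6 - 0*19)=-144; twice the area = |1248| = 1248; area = 624; answer 624
Stage 2: S1 = 624; threaded value p + q = 625; c = -22; T(2) = 3*(13) - 1*(-22) = 61; iterating: T(2)=61, T(3)=170, T(4)=449, T(5)=1177, T(6)=3082, T(7)=8069, T(8)=21125, T(9)=55306, T(10)=144793, T(11)=379073, T(12)=992426, T(13)=2598205, T(14)=6802189, T(15)=17808362, T(16)=46622897, T(17)=122060329; answer 122060329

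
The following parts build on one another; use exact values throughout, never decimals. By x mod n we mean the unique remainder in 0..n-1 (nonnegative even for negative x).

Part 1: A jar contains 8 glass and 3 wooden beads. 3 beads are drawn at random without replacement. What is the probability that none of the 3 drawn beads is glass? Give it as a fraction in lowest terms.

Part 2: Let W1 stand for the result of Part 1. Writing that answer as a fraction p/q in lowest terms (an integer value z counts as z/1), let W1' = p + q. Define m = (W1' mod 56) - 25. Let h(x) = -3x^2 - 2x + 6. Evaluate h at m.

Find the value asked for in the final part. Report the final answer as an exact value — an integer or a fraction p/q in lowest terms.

-2575

Part 1: total draws C(11,3) = 165; favorable C(3,3) = 1; P = 1/165; answer 1/165
Part 2: W1 = 1/165; threaded value p + q = 166; m = 29; -3*(29)^2 - 2*(29)^1 + 6 = (-2523) + (-58) + (6) = -2575; answer -2575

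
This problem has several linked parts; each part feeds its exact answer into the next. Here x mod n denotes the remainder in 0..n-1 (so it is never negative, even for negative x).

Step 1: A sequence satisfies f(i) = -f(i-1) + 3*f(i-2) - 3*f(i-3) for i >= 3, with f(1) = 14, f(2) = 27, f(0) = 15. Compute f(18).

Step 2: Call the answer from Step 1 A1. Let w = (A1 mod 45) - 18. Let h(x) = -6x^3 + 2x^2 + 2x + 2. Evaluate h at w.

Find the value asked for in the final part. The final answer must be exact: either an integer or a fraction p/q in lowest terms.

Step 1: f(3) = -1*(27) + 3*(14) - 3*(15) = -30; iterating: f(3)=-30, f(4)=69, f(5)=-240, f(6)=537, f(7)=-1464, f(8)=3795, f(9)=-9798, f(10)=25575, f(11)=-66354, f(12)=172473, f(13)=-448260, f(14)=1164741, f(15)=-3026940, f(16)=7865943, f(17)=-20440986, f(18)=53119635; answer 53119635
Step 2: A1 = 53119635; w = -3; -6*(-3)^3 + 2*(-3)^2 + 2*(-3)^1 + 2 = (162) + (18) + (-6) + (2) = 176; answer 176

176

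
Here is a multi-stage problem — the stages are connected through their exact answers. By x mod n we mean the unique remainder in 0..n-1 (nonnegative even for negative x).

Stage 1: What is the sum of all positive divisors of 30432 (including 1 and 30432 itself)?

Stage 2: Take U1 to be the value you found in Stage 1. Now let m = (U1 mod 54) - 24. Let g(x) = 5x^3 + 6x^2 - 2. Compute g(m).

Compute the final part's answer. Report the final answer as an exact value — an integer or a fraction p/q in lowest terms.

Stage 1: 30432 = 2^5 * 3 * 317; sigma = (1 + 2 + 4 + 8 + 16 + 32) * (1 + 3) * (1 + 317) = 63 * 4 * 318 = 80136; answer 80136
Stage 2: U1 = 80136; m = -24; 5*(-24)^3 + 6*(-24)^2 - 2 = (-69120) + (3456) + (-2) = -65666; answer -65666

-65666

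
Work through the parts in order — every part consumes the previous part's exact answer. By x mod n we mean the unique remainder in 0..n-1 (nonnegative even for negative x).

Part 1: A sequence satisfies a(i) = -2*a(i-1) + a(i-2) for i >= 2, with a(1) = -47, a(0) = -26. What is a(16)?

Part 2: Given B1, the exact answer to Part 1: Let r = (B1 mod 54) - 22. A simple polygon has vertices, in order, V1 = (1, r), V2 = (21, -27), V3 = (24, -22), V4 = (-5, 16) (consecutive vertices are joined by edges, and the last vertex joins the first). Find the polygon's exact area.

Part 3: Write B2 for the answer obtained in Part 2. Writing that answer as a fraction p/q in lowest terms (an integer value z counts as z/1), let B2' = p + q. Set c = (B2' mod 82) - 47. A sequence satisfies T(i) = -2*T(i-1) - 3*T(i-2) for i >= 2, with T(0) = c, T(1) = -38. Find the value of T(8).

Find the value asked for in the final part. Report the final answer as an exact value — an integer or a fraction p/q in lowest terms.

Part 1: a(2) = -2*(-47) + 1*(-26) = 68; iterating: a(2)=68, a(3)=-183, a(4)=434, a(5)=-1051, a(6)=2536, a(7)=-6123, a(8)=14782, a(9)=-35687, a(10)=86156, a(11)=-207999, a(12)=502154, a(13)=-1212307, a(14)=2926768, a(15)=-7065843, a(16)=17058454; answer 17058454
Part 2: B1 = 17058454; r = -6; cross terms: (1*-27 - 21*-6)=99, (21*-22 - 24*-27)=186, (24*16 - -5*-22)=274, (-5*-6 - 1*16)=14; twice the area = |573| = 573; area = 573/2; answer 573/2
Part 3: B2 = 573/2; threaded value p + q = 575; c = -46; T(2) = -2*(-38) - 3*(-46) = 214; iterating: T(2)=214, T(3)=-314, T(4)=-14, T(5)=970, T(6)=-1898, T(7)=886, T(8)=3922; answer 3922

3922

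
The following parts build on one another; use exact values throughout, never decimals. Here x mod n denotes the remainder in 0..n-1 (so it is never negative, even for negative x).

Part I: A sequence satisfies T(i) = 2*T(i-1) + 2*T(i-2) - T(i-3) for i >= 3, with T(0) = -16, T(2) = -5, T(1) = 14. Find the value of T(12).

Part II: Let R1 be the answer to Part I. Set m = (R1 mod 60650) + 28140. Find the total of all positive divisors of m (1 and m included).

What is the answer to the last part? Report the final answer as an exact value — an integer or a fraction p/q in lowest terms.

Part I: T(3) = 2*(-5) + 2*(14) - 1*(-16) = 34; iterating: T(3)=34, T(4)=44, T(5)=161, T(6)=376, T(7)=1030, T(8)=2651, T(9)=6986, T(10)=18244, T(11)=47809, T(12)=125120; answer 125120
Part II: R1 = 125120; m = 31960; 31960 = 2^3 * 5 * 17 * 47; sigma = (1 + 2 + 4 + 8) * (1 + 5) * (1 + 17) * (1 + 47) = 15 * 6 * 18 * 48 = 77760; answer 77760

77760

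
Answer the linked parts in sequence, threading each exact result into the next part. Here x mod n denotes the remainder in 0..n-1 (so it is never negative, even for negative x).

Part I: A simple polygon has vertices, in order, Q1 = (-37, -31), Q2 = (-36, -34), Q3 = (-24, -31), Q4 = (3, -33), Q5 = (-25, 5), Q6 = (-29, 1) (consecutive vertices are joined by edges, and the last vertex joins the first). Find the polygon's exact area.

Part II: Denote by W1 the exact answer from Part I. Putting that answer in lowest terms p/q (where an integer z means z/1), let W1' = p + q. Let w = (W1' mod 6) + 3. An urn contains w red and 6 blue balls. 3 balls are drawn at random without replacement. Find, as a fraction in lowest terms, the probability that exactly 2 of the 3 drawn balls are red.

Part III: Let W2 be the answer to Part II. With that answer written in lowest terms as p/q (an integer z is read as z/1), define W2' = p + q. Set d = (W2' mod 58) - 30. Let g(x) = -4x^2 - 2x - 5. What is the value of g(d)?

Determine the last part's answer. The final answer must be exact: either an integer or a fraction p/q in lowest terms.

-11

Part I: cross terms: (-37*-34 - -36*-31)=142, (-36*-31 - -24*-34)=300, (-24*-33 - 3*-31)=885, (3*5 - -25*-33)=-810, (-25*1 - -29*5)=120, (-29*-31 - -37*1)=936; twice the area = |1573| = 1573; area = 1573/2; answer 1573/2
Part II: W1 = 1573/2; threaded value p + q = 1575; w = 6; total draws C(12,3) = 220; favorable C(6,2)*C(6,1) = 90; P = 9/22; answer 9/22
Part III: W2 = 9/22; threaded value p + q = 31; d = 1; -4*(1)^2 - 2*(1)^1 - 5 = (-4) + (-2) + (-5) = -11; answer -11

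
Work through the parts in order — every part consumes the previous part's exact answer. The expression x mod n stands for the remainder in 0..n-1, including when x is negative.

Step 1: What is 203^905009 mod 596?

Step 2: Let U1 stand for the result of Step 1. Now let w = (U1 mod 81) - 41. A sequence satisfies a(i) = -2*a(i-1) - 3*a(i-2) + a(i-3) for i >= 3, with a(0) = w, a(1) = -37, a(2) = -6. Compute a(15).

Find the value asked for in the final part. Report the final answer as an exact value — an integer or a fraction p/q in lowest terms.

-121325

Step 1: squarings mod 596: 203^1=203, 203^2=85, 203^4=73, 203^8=561, 203^16=33, 203^32=493, 203^64=477, 203^128=453, 203^256=185, 203^512=253, 203^1024=237, 203^2048=145, 203^4096=165, 203^8192=405, 203^16384=125, 203^32768=129, 203^65536=549, 203^131072=421, 203^262144=229, 203^524288=589; 203^905009 = 203^1 * 203^16 * 203^32 * 203^256 * 203^512 * 203^1024 * 203^2048 * 203^16384 * 203^32768 * 203^65536 * 203^262144 * 203^524288 = 431 (mod 596); answer 431
Step 2: U1 = 431; w = -15; a(3) = -2*(-6) - 3*(-37) + 1*(-15) = 108; iterating: a(3)=108, a(4)=-235, a(5)=140, a(6)=533, a(7)=-1721, a(8)=1983, a(9)=1730, a(10)=-11130, a(11)=19053, a(12)=-2986, a(13)=-62317, a(14)=152645, a(15)=-121325; answer -121325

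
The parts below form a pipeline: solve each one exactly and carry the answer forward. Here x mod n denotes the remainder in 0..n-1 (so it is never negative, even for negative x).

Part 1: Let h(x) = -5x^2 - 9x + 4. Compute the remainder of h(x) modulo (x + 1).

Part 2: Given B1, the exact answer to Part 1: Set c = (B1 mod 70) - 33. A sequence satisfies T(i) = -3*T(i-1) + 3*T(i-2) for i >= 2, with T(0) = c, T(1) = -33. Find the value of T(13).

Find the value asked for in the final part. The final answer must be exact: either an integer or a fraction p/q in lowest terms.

Part 1: remainder = value at the root: -5*(-1)^2 - 9*(-1)^1 + 4 = (-5) + (9) + (4) = 8; answer 8
Part 2: B1 = 8; c = -25; T(2) = -3*(-33) + 3*(-25) = 24; iterating: T(2)=24, T(3)=-171, T(4)=585, T(5)=-2268, T(6)=8559, T(7)=-32481, T(8)=123120, T(9)=-466803, T(10)=1769769, T(11)=-6709716, T(12)=25438455, T(13)=-96444513; answer -96444513

-96444513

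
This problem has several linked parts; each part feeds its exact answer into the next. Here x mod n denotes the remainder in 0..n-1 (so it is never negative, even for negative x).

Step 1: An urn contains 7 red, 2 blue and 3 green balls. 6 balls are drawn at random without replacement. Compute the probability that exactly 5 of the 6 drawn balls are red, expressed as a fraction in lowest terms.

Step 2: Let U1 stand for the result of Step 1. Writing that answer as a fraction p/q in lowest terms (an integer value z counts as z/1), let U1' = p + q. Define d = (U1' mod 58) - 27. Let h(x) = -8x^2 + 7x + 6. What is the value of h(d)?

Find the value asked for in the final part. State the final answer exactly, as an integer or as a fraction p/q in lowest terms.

Step 1: total draws C(12,6) = 924; favorable C(7,5)*C(5,1) = 105; P = 5/44; answer 5/44
Step 2: U1 = 5/44; threaded value p + q = 49; d = 22; -8*(22)^2 + 7*(22)^1 + 6 = (-3872) + (154) + (6) = -3712; answer -3712

-3712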